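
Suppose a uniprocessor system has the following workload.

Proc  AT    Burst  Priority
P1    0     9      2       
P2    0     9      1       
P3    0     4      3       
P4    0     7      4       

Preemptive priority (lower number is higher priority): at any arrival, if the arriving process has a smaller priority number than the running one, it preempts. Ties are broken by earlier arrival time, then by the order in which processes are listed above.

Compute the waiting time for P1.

Gantt: | P2 0-9 | P1 9-18 | P3 18-22 | P4 22-29 |
Completion: P1=18  P2=9  P3=22  P4=29
Waiting(P1) = turnaround − burst = 18 − 9 = 9

9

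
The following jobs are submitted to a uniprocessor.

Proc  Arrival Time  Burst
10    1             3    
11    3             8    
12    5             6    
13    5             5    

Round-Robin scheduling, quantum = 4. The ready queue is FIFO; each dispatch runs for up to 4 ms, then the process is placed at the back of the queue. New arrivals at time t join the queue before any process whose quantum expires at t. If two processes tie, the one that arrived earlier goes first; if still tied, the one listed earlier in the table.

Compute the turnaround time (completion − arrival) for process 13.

Timeline: | idle 0-1 | 10 1-4 | 11 4-8 | 12 8-12 | 13 12-16 | 11 16-20 | 12 20-22 | 13 22-23 |
Completion: 10=4  11=20  12=22  13=23
Turnaround(13) = completion − arrival = 23 − 5 = 18

18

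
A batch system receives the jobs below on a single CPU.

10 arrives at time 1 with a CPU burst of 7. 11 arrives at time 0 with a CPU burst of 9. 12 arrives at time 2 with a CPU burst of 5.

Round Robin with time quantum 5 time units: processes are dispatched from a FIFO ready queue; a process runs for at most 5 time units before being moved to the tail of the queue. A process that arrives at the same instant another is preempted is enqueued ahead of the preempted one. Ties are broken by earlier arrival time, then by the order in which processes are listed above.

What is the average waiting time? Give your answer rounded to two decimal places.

10.33

Gantt: | 11 0-5 | 10 5-10 | 12 10-15 | 11 15-19 | 10 19-21 |
Completion: 10=21  11=19  12=15
Turnaround (C−A): 10=20  11=19  12=13
Waiting times: 10=13, 11=10, 12=8
Average waiting = (13+10+8) / 3 = 31/3 = 10.33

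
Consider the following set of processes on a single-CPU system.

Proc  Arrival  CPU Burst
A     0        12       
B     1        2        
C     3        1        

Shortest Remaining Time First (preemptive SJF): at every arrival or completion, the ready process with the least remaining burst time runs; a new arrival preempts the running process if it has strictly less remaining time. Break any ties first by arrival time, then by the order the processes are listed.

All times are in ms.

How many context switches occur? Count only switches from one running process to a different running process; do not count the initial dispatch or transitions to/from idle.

3

Timeline: | A 0-1 | B 1-3 | C 3-4 | A 4-15 |
Completion: A=15  B=3  C=4
Turnaround (C−A): A=15  B=2  C=1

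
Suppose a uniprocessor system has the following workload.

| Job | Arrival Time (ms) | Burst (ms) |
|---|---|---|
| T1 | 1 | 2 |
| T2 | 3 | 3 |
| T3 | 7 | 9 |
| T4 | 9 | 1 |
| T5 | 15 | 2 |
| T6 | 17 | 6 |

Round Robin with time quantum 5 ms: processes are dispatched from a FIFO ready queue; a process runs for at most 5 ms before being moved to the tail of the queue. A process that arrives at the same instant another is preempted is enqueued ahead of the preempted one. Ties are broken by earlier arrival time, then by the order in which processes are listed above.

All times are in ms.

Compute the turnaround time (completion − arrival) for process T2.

Gantt: | idle 0-1 | T1 1-3 | T2 3-6 | idle 6-7 | T3 7-12 | T4 12-13 | T3 13-17 | T5 17-19 | T6 19-25 |
Completion: T1=3  T2=6  T3=17  T4=13  T5=19  T6=25
Turnaround(T2) = completion − arrival = 6 − 3 = 3

3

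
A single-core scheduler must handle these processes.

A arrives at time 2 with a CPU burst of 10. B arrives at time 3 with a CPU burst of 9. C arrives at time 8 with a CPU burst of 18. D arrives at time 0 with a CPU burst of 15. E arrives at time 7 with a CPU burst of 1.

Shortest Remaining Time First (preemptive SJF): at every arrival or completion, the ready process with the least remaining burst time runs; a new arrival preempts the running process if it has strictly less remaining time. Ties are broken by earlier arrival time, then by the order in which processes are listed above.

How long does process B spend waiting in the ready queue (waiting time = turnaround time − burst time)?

10

Gantt: | D 0-2 | A 2-7 | E 7-8 | A 8-13 | B 13-22 | D 22-35 | C 35-53 |
Completion: A=13  B=22  C=53  D=35  E=8
Waiting(B) = turnaround − burst = 19 − 9 = 10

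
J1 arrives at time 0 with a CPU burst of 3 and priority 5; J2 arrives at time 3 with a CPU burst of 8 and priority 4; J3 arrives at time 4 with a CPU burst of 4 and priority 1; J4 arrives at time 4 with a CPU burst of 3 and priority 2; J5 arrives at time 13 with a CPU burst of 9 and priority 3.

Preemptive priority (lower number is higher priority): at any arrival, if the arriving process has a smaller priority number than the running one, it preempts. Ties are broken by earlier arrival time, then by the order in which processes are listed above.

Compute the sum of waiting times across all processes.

20

Gantt: | J1 0-3 | J2 3-4 | J3 4-8 | J4 8-11 | J2 11-13 | J5 13-22 | J2 22-27 |
Completion: J1=3  J2=27  J3=8  J4=11  J5=22
Waiting = turnaround − burst: J1=0, J2=16, J3=0, J4=4, J5=0
Total waiting = 0 + 16 + 0 + 4 + 0 = 20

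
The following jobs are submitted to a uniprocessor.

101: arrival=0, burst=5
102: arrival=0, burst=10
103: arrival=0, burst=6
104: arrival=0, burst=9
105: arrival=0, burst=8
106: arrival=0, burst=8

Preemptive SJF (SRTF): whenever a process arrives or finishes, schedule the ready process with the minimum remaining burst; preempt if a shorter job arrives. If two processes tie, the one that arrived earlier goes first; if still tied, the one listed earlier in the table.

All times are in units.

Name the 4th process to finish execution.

Schedule: | 101 0-5 | 103 5-11 | 105 11-19 | 106 19-27 | 104 27-36 | 102 36-46 |
Completion: 101=5  102=46  103=11  104=36  105=19  106=27
Finish order: 101 → 103 → 105 → 106 → 104 → 102

106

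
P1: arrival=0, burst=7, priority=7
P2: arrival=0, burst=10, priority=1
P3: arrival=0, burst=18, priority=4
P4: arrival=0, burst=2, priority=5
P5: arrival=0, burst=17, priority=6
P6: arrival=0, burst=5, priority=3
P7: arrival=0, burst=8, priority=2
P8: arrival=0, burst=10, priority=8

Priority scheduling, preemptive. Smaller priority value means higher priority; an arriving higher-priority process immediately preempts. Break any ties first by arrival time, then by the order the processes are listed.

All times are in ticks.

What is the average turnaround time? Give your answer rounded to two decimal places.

Gantt: | P2 0-10 | P7 10-18 | P6 18-23 | P3 23-41 | P4 41-43 | P5 43-60 | P1 60-67 | P8 67-77 |
Completion: P1=67  P2=10  P3=41  P4=43  P5=60  P6=23  P7=18  P8=77
Turnaround (C−A): P1=67  P2=10  P3=41  P4=43  P5=60  P6=23  P7=18  P8=77
Turnaround times: P1=67, P2=10, P3=41, P4=43, P5=60, P6=23, P7=18, P8=77
Average turnaround = (67+10+41+43+60+23+18+77) / 8 = 339/8 = 42.38

42.38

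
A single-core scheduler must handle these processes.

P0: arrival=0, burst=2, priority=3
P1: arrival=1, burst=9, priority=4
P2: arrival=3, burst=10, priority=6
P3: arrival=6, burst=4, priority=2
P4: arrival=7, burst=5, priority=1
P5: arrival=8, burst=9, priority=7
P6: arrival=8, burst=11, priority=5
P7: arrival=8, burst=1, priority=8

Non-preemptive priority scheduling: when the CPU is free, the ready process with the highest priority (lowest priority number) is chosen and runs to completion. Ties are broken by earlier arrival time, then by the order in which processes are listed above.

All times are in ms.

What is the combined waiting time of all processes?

130

Schedule: | P0 0-2 | P1 2-11 | P4 11-16 | P3 16-20 | P6 20-31 | P2 31-41 | P5 41-50 | P7 50-51 |
Completion: P0=2  P1=11  P2=41  P3=20  P4=16  P5=50  P6=31  P7=51
Waiting = turnaround − burst: P0=0, P1=1, P2=28, P3=10, P4=4, P5=33, P6=12, P7=42
Total waiting = 0 + 1 + 28 + 10 + 4 + 33 + 12 + 42 = 130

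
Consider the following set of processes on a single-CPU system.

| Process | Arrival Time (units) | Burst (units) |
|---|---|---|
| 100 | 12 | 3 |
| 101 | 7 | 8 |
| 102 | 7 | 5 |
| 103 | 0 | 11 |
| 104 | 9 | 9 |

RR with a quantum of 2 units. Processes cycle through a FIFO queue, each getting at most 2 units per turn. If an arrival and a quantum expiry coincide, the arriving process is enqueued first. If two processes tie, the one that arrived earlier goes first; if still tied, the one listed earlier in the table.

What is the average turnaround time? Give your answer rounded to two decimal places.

22.80

Schedule: | 103 0-8 | 101 8-10 | 102 10-12 | 103 12-14 | 104 14-16 | 101 16-18 | 100 18-20 | 102 20-22 | 103 22-23 | 104 23-25 | 101 25-27 | 100 27-28 | 102 28-29 | 104 29-31 | 101 31-33 | 104 33-36 |
Completion: 100=28  101=33  102=29  103=23  104=36
Turnaround (C−A): 100=16  101=26  102=22  103=23  104=27
Turnaround times: 100=16, 101=26, 102=22, 103=23, 104=27
Average turnaround = (16+26+22+23+27) / 5 = 114/5 = 22.80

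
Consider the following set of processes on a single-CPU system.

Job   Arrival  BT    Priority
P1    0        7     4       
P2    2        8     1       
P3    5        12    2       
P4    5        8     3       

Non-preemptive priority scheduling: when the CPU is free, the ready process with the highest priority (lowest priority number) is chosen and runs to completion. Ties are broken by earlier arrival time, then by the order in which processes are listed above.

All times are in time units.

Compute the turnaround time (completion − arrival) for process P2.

Timeline: | P1 0-7 | P2 7-15 | P3 15-27 | P4 27-35 |
Completion: P1=7  P2=15  P3=27  P4=35
Turnaround (C−A): P1=7  P2=13  P3=22  P4=30
Turnaround(P2) = completion − arrival = 15 − 2 = 13

13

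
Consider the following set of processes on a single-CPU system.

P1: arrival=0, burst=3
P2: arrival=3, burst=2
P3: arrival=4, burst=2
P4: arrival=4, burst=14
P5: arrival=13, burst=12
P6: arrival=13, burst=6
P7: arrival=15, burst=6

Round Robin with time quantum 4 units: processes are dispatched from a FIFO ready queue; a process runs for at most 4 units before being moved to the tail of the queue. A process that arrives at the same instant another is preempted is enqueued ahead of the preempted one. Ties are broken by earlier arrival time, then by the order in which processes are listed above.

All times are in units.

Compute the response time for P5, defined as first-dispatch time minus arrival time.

Timeline: | P1 0-3 | P2 3-5 | P3 5-7 | P4 7-15 | P5 15-19 | P6 19-23 | P7 23-27 | P4 27-31 | P5 31-35 | P6 35-37 | P7 37-39 | P4 39-41 | P5 41-45 |
Completion: P1=3  P2=5  P3=7  P4=41  P5=45  P6=37  P7=39
Response(P5) = first start − arrival = 15 − 13 = 2

2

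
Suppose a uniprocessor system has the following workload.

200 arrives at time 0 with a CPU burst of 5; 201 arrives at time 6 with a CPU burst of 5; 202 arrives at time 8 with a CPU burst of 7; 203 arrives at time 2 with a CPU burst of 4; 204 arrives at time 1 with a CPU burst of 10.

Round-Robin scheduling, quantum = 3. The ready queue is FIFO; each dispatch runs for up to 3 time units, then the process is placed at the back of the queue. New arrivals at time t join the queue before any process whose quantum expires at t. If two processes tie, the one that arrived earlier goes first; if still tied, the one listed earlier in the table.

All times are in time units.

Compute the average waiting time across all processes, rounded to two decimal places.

13.60

Gantt: | 200 0-3 | 204 3-6 | 203 6-9 | 200 9-11 | 201 11-14 | 204 14-17 | 202 17-20 | 203 20-21 | 201 21-23 | 204 23-26 | 202 26-29 | 204 29-30 | 202 30-31 |
Completion: 200=11  201=23  202=31  203=21  204=30
Turnaround (C−A): 200=11  201=17  202=23  203=19  204=29
Waiting times: 200=6, 201=12, 202=16, 203=15, 204=19
Average waiting = (6+12+16+15+19) / 5 = 68/5 = 13.60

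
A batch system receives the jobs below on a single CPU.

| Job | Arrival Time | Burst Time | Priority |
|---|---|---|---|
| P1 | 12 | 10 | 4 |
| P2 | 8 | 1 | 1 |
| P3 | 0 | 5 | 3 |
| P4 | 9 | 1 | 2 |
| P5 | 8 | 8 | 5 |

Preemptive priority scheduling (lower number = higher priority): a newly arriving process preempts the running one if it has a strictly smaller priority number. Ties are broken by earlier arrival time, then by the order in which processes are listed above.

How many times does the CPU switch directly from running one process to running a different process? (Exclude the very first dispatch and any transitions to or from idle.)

Schedule: | P3 0-5 | idle 5-8 | P2 8-9 | P4 9-10 | P5 10-12 | P1 12-22 | P5 22-28 |
Completion: P1=22  P2=9  P3=5  P4=10  P5=28

4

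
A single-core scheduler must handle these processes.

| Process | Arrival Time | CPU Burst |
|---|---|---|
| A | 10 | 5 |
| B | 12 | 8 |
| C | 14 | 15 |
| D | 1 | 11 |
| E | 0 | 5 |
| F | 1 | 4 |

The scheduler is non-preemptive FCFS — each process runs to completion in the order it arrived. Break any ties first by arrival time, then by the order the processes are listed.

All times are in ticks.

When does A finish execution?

25

Schedule: | E 0-5 | D 5-16 | F 16-20 | A 20-25 | B 25-33 | C 33-48 |
Completion: A=25  B=33  C=48  D=16  E=5  F=20
Turnaround (C−A): A=15  B=21  C=34  D=15  E=5  F=19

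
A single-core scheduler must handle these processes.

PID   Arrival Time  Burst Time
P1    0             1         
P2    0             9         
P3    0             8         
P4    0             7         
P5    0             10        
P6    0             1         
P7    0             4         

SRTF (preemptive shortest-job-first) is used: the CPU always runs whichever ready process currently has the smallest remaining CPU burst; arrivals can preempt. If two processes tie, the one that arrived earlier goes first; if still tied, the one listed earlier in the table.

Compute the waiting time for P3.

13

Timeline: | P1 0-1 | P6 1-2 | P7 2-6 | P4 6-13 | P3 13-21 | P2 21-30 | P5 30-40 |
Completion: P1=1  P2=30  P3=21  P4=13  P5=40  P6=2  P7=6
Waiting(P3) = turnaround − burst = 21 − 8 = 13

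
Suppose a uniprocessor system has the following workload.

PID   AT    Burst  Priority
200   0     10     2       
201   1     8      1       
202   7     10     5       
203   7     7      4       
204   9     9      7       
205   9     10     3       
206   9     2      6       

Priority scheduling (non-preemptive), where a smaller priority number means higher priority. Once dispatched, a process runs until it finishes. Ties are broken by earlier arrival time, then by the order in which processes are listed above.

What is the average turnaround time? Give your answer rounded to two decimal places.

Timeline: | 200 0-10 | 201 10-18 | 205 18-28 | 203 28-35 | 202 35-45 | 206 45-47 | 204 47-56 |
Completion: 200=10  201=18  202=45  203=35  204=56  205=28  206=47
Turnaround (C−A): 200=10  201=17  202=38  203=28  204=47  205=19  206=38
Turnaround times: 200=10, 201=17, 202=38, 203=28, 204=47, 205=19, 206=38
Average turnaround = (10+17+38+28+47+19+38) / 7 = 197/7 = 28.14

28.14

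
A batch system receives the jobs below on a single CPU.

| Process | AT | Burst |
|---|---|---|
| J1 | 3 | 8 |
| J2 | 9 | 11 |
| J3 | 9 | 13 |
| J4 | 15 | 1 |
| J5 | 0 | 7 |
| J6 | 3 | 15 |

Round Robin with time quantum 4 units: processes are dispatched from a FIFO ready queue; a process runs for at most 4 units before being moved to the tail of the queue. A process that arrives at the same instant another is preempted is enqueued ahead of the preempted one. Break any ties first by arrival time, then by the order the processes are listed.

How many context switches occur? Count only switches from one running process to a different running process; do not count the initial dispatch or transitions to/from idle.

15

Timeline: | J5 0-4 | J1 4-8 | J6 8-12 | J5 12-15 | J1 15-19 | J2 19-23 | J3 23-27 | J6 27-31 | J4 31-32 | J2 32-36 | J3 36-40 | J6 40-44 | J2 44-47 | J3 47-51 | J6 51-54 | J3 54-55 |
Completion: J1=19  J2=47  J3=55  J4=32  J5=15  J6=54
Turnaround (C−A): J1=16  J2=38  J3=46  J4=17  J5=15  J6=51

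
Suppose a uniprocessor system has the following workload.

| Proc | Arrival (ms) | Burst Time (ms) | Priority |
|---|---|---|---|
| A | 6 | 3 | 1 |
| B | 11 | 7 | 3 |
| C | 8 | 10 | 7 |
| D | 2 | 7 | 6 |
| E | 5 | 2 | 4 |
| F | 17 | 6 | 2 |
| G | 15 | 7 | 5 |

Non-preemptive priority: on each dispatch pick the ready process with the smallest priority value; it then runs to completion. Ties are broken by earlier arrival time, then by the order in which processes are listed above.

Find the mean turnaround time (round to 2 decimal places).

15.14

Gantt: | idle 0-2 | D 2-9 | A 9-12 | B 12-19 | F 19-25 | E 25-27 | G 27-34 | C 34-44 |
Completion: A=12  B=19  C=44  D=9  E=27  F=25  G=34
Turnaround times: A=6, B=8, C=36, D=7, E=22, F=8, G=19
Average turnaround = (6+8+36+7+22+8+19) / 7 = 106/7 = 15.14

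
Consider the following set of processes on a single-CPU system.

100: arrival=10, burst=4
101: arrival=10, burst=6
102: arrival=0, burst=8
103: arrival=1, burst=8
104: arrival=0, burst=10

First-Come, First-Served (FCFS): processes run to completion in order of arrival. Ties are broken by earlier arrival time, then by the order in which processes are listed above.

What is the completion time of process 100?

Schedule: | 102 0-8 | 104 8-18 | 103 18-26 | 100 26-30 | 101 30-36 |
Completion: 100=30  101=36  102=8  103=26  104=18

30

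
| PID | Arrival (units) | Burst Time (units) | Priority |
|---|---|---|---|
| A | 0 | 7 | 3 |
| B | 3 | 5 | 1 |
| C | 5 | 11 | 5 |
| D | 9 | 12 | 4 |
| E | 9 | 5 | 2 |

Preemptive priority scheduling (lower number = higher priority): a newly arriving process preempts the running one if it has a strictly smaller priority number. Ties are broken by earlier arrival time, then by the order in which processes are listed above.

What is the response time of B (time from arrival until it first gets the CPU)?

Timeline: | A 0-3 | B 3-8 | A 8-9 | E 9-14 | A 14-17 | D 17-29 | C 29-40 |
Completion: A=17  B=8  C=40  D=29  E=14
Response(B) = first start − arrival = 3 − 3 = 0

0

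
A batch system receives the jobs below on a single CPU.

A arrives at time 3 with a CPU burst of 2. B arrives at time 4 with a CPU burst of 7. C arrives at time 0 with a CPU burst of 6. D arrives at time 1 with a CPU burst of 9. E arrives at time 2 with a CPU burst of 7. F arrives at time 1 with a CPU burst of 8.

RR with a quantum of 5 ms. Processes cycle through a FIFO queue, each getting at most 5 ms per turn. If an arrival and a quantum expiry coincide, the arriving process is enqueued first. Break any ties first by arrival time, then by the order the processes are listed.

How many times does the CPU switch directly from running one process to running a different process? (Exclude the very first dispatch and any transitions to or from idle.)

10

Gantt: | C 0-5 | D 5-10 | F 10-15 | E 15-20 | A 20-22 | B 22-27 | C 27-28 | D 28-32 | F 32-35 | E 35-37 | B 37-39 |
Completion: A=22  B=39  C=28  D=32  E=37  F=35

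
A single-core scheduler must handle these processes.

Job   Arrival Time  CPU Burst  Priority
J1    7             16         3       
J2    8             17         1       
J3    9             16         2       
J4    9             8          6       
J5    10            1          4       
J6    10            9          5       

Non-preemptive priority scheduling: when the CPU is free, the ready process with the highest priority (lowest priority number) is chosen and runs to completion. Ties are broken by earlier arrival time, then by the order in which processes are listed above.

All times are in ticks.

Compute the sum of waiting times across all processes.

Gantt: | idle 0-7 | J1 7-23 | J2 23-40 | J3 40-56 | J5 56-57 | J6 57-66 | J4 66-74 |
Completion: J1=23  J2=40  J3=56  J4=74  J5=57  J6=66
Turnaround (C−A): J1=16  J2=32  J3=47  J4=65  J5=47  J6=56
Waiting = turnaround − burst: J1=0, J2=15, J3=31, J4=57, J5=46, J6=47
Total waiting = 0 + 15 + 31 + 57 + 46 + 47 = 196

196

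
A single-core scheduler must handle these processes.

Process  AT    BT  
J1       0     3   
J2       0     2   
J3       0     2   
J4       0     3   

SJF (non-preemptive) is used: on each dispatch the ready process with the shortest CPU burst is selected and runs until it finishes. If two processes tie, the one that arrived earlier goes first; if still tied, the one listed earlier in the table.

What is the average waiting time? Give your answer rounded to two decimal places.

3.25

Schedule: | J2 0-2 | J3 2-4 | J1 4-7 | J4 7-10 |
Completion: J1=7  J2=2  J3=4  J4=10
Turnaround (C−A): J1=7  J2=2  J3=4  J4=10
Waiting times: J1=4, J2=0, J3=2, J4=7
Average waiting = (4+0+2+7) / 4 = 13/4 = 3.25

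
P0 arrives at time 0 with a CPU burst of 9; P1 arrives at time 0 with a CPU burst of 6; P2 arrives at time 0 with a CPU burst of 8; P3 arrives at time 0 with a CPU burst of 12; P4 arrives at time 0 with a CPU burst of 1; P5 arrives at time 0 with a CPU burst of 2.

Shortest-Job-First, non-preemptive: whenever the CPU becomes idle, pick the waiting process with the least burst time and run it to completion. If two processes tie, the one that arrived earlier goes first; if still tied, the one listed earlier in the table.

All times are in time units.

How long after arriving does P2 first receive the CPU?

Timeline: | P4 0-1 | P5 1-3 | P1 3-9 | P2 9-17 | P0 17-26 | P3 26-38 |
Completion: P0=26  P1=9  P2=17  P3=38  P4=1  P5=3
Response(P2) = first start − arrival = 9 − 0 = 9

9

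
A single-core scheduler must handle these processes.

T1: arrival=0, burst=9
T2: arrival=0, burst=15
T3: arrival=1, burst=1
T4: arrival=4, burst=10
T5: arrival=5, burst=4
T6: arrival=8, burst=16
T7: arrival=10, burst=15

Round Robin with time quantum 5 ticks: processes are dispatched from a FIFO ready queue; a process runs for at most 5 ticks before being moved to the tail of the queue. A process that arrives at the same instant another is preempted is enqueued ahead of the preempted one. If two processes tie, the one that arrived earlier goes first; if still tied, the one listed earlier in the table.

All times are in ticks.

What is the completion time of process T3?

Timeline: | T1 0-5 | T2 5-10 | T3 10-11 | T4 11-16 | T5 16-20 | T1 20-24 | T6 24-29 | T7 29-34 | T2 34-39 | T4 39-44 | T6 44-49 | T7 49-54 | T2 54-59 | T6 59-64 | T7 64-69 | T6 69-70 |
Completion: T1=24  T2=59  T3=11  T4=44  T5=20  T6=70  T7=69
Turnaround (C−A): T1=24  T2=59  T3=10  T4=40  T5=15  T6=62  T7=59

11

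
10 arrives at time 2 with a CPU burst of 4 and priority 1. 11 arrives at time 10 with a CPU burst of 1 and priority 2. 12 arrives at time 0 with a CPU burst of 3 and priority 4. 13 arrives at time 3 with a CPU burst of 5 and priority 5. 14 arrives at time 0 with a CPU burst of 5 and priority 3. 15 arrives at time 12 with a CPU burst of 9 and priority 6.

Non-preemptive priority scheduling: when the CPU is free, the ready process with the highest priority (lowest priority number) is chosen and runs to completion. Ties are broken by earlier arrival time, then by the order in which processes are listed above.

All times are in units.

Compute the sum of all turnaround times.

Schedule: | 14 0-5 | 10 5-9 | 12 9-12 | 11 12-13 | 13 13-18 | 15 18-27 |
Completion: 10=9  11=13  12=12  13=18  14=5  15=27
Turnaround = completion − arrival: 10=7, 11=3, 12=12, 13=15, 14=5, 15=15
Total turnaround = 7 + 3 + 12 + 15 + 5 + 15 = 57

57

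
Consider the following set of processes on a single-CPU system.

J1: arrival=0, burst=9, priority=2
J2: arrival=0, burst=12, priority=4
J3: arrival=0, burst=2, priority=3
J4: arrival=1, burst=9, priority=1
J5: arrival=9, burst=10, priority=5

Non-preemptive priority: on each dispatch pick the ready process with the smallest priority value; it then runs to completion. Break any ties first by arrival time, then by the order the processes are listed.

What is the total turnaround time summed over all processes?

Gantt: | J1 0-9 | J4 9-18 | J3 18-20 | J2 20-32 | J5 32-42 |
Completion: J1=9  J2=32  J3=20  J4=18  J5=42
Turnaround = completion − arrival: J1=9, J2=32, J3=20, J4=17, J5=33
Total turnaround = 9 + 32 + 20 + 17 + 33 = 111

111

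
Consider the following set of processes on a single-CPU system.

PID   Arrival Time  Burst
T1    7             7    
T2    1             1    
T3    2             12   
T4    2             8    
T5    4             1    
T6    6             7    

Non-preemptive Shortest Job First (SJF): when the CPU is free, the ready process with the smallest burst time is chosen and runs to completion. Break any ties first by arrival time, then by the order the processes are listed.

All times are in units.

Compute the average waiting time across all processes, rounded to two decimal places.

Schedule: | idle 0-1 | T2 1-2 | T4 2-10 | T5 10-11 | T6 11-18 | T1 18-25 | T3 25-37 |
Completion: T1=25  T2=2  T3=37  T4=10  T5=11  T6=18
Turnaround (C−A): T1=18  T2=1  T3=35  T4=8  T5=7  T6=12
Waiting times: T1=11, T2=0, T3=23, T4=0, T5=6, T6=5
Average waiting = (11+0+23+0+6+5) / 6 = 45/6 = 7.50

7.50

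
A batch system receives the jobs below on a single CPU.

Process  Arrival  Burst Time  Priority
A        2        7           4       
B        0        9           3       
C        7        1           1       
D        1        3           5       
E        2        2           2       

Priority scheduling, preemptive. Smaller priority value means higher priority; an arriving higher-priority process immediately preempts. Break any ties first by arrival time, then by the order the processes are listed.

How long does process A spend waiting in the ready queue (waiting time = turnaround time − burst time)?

Gantt: | B 0-2 | E 2-4 | B 4-7 | C 7-8 | B 8-12 | A 12-19 | D 19-22 |
Completion: A=19  B=12  C=8  D=22  E=4
Waiting(A) = turnaround − burst = 17 − 7 = 10

10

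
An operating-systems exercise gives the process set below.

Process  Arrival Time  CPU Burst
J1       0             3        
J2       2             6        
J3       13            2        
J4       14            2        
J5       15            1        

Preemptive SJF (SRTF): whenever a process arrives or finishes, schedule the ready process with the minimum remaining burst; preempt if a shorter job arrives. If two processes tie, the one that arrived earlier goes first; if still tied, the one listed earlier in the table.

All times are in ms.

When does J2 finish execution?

9

Schedule: | J1 0-3 | J2 3-9 | idle 9-13 | J3 13-15 | J5 15-16 | J4 16-18 |
Completion: J1=3  J2=9  J3=15  J4=18  J5=16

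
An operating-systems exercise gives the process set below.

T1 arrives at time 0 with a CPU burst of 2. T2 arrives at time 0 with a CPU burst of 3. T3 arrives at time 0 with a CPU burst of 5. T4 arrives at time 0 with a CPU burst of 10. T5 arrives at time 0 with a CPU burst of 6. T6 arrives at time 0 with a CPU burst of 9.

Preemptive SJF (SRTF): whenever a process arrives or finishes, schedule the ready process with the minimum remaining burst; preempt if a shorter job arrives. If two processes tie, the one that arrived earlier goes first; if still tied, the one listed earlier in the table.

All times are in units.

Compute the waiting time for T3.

5

Gantt: | T1 0-2 | T2 2-5 | T3 5-10 | T5 10-16 | T6 16-25 | T4 25-35 |
Completion: T1=2  T2=5  T3=10  T4=35  T5=16  T6=25
Waiting(T3) = turnaround − burst = 10 − 5 = 5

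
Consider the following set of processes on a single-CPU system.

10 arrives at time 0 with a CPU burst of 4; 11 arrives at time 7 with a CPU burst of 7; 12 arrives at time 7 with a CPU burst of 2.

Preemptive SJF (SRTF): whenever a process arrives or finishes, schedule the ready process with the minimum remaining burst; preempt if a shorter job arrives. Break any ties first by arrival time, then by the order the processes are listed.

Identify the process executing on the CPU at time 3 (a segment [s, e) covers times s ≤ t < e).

10

Timeline: | 10 0-4 | idle 4-7 | 12 7-9 | 11 9-16 |
Completion: 10=4  11=16  12=9
Turnaround (C−A): 10=4  11=9  12=2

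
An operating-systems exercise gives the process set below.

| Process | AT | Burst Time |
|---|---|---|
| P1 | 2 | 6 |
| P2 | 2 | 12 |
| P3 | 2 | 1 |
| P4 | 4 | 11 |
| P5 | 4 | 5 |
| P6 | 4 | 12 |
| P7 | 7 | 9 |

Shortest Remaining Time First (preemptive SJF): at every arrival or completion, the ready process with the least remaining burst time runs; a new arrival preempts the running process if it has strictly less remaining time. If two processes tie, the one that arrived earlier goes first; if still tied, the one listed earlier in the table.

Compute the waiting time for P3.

0

Gantt: | idle 0-2 | P3 2-3 | P1 3-9 | P5 9-14 | P7 14-23 | P4 23-34 | P2 34-46 | P6 46-58 |
Completion: P1=9  P2=46  P3=3  P4=34  P5=14  P6=58  P7=23
Turnaround (C−A): P1=7  P2=44  P3=1  P4=30  P5=10  P6=54  P7=16
Waiting(P3) = turnaround − burst = 1 − 1 = 0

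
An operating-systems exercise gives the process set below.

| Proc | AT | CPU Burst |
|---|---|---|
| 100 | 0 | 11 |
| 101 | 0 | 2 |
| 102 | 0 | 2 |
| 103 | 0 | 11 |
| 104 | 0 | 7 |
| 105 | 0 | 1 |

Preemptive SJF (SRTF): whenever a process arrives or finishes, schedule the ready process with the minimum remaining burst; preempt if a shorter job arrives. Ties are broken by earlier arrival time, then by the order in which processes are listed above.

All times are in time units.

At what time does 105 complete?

Schedule: | 105 0-1 | 101 1-3 | 102 3-5 | 104 5-12 | 100 12-23 | 103 23-34 |
Completion: 100=23  101=3  102=5  103=34  104=12  105=1
Turnaround (C−A): 100=23  101=3  102=5  103=34  104=12  105=1

1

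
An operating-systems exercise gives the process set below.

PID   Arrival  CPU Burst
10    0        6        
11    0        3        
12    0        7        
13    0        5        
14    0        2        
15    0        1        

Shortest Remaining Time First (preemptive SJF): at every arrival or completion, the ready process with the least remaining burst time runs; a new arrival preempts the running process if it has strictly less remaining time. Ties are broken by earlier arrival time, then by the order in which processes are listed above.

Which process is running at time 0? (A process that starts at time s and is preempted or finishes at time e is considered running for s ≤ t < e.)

Schedule: | 15 0-1 | 14 1-3 | 11 3-6 | 13 6-11 | 10 11-17 | 12 17-24 |
Completion: 10=17  11=6  12=24  13=11  14=3  15=1
Turnaround (C−A): 10=17  11=6  12=24  13=11  14=3  15=1

15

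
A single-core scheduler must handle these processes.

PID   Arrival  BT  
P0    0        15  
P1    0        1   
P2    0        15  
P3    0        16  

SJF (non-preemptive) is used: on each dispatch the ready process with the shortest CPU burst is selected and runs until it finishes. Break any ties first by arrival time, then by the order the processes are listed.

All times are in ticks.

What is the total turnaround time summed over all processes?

95

Gantt: | P1 0-1 | P0 1-16 | P2 16-31 | P3 31-47 |
Completion: P0=16  P1=1  P2=31  P3=47
Turnaround (C−A): P0=16  P1=1  P2=31  P3=47
Turnaround = completion − arrival: P0=16, P1=1, P2=31, P3=47
Total turnaround = 16 + 1 + 31 + 47 = 95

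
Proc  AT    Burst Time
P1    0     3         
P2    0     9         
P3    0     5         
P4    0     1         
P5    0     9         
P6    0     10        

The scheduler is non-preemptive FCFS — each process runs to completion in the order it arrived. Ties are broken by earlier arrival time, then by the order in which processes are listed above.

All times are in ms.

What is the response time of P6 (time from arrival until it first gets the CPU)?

27

Timeline: | P1 0-3 | P2 3-12 | P3 12-17 | P4 17-18 | P5 18-27 | P6 27-37 |
Completion: P1=3  P2=12  P3=17  P4=18  P5=27  P6=37
Turnaround (C−A): P1=3  P2=12  P3=17  P4=18  P5=27  P6=37
Response(P6) = first start − arrival = 27 − 0 = 27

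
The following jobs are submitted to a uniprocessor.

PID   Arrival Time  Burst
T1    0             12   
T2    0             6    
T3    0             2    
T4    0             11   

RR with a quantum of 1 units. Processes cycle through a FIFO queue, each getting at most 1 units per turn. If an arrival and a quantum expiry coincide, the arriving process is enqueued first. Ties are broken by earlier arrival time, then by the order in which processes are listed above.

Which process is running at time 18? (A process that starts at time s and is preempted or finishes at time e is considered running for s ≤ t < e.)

T2

Timeline: | T1 0-1 | T2 1-2 | T3 2-3 | T4 3-4 | T1 4-5 | T2 5-6 | T3 6-7 | T4 7-8 | T1 8-9 | T2 9-10 | T4 10-11 | T1 11-12 | T2 12-13 | T4 13-14 | T1 14-15 | T2 15-16 | T4 16-17 | T1 17-18 | T2 18-19 | T4 19-20 | T1 20-21 | T4 21-22 | T1 22-23 | T4 23-24 | T1 24-25 | T4 25-26 | T1 26-27 | T4 27-28 | T1 28-29 | T4 29-30 | T1 30-31 |
Completion: T1=31  T2=19  T3=7  T4=30
Turnaround (C−A): T1=31  T2=19  T3=7  T4=30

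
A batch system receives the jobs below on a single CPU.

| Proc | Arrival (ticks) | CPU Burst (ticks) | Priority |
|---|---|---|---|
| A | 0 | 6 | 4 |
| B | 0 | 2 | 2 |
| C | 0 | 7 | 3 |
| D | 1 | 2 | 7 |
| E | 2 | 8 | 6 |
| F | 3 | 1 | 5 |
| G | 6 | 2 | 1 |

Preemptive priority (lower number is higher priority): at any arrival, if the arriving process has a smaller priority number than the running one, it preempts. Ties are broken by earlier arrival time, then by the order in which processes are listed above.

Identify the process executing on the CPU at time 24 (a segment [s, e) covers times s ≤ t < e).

E

Gantt: | B 0-2 | C 2-6 | G 6-8 | C 8-11 | A 11-17 | F 17-18 | E 18-26 | D 26-28 |
Completion: A=17  B=2  C=11  D=28  E=26  F=18  G=8
Turnaround (C−A): A=17  B=2  C=11  D=27  E=24  F=15  G=2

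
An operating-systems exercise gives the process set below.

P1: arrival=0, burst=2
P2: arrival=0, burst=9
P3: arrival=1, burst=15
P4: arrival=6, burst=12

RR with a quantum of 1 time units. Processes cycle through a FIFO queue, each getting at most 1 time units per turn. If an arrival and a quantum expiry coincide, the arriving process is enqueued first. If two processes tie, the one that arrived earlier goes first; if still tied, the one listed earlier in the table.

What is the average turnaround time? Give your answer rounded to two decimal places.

24.00

Timeline: | P1 0-1 | P2 1-2 | P3 2-3 | P1 3-4 | P2 4-5 | P3 5-6 | P2 6-7 | P4 7-8 | P3 8-9 | P2 9-10 | P4 10-11 | P3 11-12 | P2 12-13 | P4 13-14 | P3 14-15 | P2 15-16 | P4 16-17 | P3 17-18 | P2 18-19 | P4 19-20 | P3 20-21 | P2 21-22 | P4 22-23 | P3 23-24 | P2 24-25 | P4 25-26 | P3 26-27 | P4 27-28 | P3 28-29 | P4 29-30 | P3 30-31 | P4 31-32 | P3 32-33 | P4 33-34 | P3 34-35 | P4 35-36 | P3 36-38 |
Completion: P1=4  P2=25  P3=38  P4=36
Turnaround (C−A): P1=4  P2=25  P3=37  P4=30
Turnaround times: P1=4, P2=25, P3=37, P4=30
Average turnaround = (4+25+37+30) / 4 = 96/4 = 24.00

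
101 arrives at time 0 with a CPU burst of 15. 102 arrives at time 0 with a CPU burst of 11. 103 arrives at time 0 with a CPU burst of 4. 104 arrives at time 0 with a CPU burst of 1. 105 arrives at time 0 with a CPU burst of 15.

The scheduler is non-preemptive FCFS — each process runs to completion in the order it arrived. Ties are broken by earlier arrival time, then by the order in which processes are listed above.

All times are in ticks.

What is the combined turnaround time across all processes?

148

Schedule: | 101 0-15 | 102 15-26 | 103 26-30 | 104 30-31 | 105 31-46 |
Completion: 101=15  102=26  103=30  104=31  105=46
Turnaround = completion − arrival: 101=15, 102=26, 103=30, 104=31, 105=46
Total turnaround = 15 + 26 + 30 + 31 + 46 = 148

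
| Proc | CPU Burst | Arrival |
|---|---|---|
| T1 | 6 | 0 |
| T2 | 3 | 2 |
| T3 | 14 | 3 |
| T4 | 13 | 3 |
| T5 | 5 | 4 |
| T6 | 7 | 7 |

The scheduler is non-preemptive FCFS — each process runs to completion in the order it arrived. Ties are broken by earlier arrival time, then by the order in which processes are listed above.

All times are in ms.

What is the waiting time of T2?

4

Timeline: | T1 0-6 | T2 6-9 | T3 9-23 | T4 23-36 | T5 36-41 | T6 41-48 |
Completion: T1=6  T2=9  T3=23  T4=36  T5=41  T6=48
Turnaround (C−A): T1=6  T2=7  T3=20  T4=33  T5=37  T6=41
Waiting(T2) = turnaround − burst = 7 − 3 = 4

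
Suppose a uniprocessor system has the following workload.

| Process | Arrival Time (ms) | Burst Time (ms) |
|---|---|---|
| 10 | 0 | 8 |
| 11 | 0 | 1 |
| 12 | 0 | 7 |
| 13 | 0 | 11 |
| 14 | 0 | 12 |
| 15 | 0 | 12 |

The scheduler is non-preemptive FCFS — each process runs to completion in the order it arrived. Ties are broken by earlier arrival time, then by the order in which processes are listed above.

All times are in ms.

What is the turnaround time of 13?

Gantt: | 10 0-8 | 11 8-9 | 12 9-16 | 13 16-27 | 14 27-39 | 15 39-51 |
Completion: 10=8  11=9  12=16  13=27  14=39  15=51
Turnaround(13) = completion − arrival = 27 − 0 = 27

27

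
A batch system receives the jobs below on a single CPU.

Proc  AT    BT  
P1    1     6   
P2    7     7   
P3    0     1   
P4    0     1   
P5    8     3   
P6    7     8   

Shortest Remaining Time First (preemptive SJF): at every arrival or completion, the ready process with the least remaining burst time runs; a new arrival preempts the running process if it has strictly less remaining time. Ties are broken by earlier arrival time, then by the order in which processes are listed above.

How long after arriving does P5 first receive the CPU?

0

Timeline: | P3 0-1 | P4 1-2 | P1 2-8 | P5 8-11 | P2 11-18 | P6 18-26 |
Completion: P1=8  P2=18  P3=1  P4=2  P5=11  P6=26
Turnaround (C−A): P1=7  P2=11  P3=1  P4=2  P5=3  P6=19
Response(P5) = first start − arrival = 8 − 8 = 0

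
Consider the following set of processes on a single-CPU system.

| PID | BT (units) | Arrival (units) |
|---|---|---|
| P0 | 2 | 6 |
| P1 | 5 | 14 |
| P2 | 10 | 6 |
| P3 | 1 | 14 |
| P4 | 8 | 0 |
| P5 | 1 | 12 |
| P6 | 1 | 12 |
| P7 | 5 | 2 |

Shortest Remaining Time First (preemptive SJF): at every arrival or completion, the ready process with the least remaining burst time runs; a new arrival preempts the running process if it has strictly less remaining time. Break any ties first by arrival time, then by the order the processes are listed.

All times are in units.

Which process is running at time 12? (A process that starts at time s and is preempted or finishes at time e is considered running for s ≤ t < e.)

P5

Schedule: | P4 0-2 | P7 2-7 | P0 7-9 | P4 9-12 | P5 12-13 | P6 13-14 | P3 14-15 | P4 15-18 | P1 18-23 | P2 23-33 |
Completion: P0=9  P1=23  P2=33  P3=15  P4=18  P5=13  P6=14  P7=7
Turnaround (C−A): P0=3  P1=9  P2=27  P3=1  P4=18  P5=1  P6=2  P7=5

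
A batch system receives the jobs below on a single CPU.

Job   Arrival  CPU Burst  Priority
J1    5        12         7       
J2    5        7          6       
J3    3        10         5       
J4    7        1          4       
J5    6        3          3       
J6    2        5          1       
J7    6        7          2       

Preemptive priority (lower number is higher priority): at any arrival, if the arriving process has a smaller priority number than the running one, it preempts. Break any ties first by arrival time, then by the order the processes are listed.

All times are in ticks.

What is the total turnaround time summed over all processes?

Gantt: | idle 0-2 | J6 2-7 | J7 7-14 | J5 14-17 | J4 17-18 | J3 18-28 | J2 28-35 | J1 35-47 |
Completion: J1=47  J2=35  J3=28  J4=18  J5=17  J6=7  J7=14
Turnaround (C−A): J1=42  J2=30  J3=25  J4=11  J5=11  J6=5  J7=8
Turnaround = completion − arrival: J1=42, J2=30, J3=25, J4=11, J5=11, J6=5, J7=8
Total turnaround = 42 + 30 + 25 + 11 + 11 + 5 + 8 = 132

132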